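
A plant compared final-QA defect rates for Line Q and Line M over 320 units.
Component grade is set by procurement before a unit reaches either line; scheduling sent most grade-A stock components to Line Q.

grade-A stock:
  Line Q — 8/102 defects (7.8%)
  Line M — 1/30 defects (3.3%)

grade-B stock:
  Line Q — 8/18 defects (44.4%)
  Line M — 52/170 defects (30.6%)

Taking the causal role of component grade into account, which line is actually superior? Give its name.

The stratified and pooled comparisons disagree (Line M wins within each component grade; Line Q wins overall), so the answer turns on the causal role of component grade.
Component grade satisfies the back-door criterion: it is not a descendant of the line, and it blocks the spurious path from line to outcome. Adjusting for it (i.e., using the within-component grade rates) gives the causal effect.
Within each level — grade-A stock: 7.8% vs 3.3%; grade-B stock: 44.4% vs 30.6% — Line M is lower every time.

Line M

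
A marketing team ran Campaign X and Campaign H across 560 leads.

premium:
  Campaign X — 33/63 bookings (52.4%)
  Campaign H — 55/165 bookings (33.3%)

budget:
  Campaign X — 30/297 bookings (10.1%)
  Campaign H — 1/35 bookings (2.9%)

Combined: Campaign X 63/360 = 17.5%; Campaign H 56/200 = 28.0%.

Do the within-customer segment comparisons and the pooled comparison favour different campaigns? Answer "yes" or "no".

yes

Within each customer segment level (premium 52.4% vs 33.3%; budget 10.1% vs 2.9%), Campaign X has the higher rate every time. Pooled: 17.5% vs 28.0% — Campaign H has the higher rate overall. The two comparisons disagree.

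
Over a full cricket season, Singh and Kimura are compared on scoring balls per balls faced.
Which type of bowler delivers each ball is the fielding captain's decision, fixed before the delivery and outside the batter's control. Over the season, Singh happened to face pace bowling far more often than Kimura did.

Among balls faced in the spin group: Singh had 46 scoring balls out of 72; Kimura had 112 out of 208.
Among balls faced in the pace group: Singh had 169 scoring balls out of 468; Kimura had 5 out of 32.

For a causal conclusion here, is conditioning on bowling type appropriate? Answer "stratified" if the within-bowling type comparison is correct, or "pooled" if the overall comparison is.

stratified

Nothing the player does changes bowling type; the imbalance is an allocation artefact. With bowling type also predicting the outcome, the pooled figure is confounded, and the within-stratum comparison is the causal one.
Within each level — spin: 63.9% vs 53.8%; pace: 36.1% vs 15.6% — Singh is higher every time.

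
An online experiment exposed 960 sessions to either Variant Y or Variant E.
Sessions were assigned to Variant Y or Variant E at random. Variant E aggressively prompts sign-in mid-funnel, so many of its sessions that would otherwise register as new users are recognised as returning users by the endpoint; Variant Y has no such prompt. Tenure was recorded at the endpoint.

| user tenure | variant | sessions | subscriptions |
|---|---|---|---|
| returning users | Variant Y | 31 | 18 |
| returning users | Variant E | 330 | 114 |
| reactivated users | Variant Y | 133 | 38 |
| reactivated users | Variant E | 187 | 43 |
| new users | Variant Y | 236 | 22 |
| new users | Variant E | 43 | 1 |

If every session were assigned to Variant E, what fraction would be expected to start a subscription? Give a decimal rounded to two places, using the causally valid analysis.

The user tenure-specific comparison favours Variant Y throughout, but the pooled figures favour Variant E. The question is whether to condition on user tenure.
The distribution of user tenure is itself part of what the variant does — it is an intermediate outcome. Holding it fixed would remove that part of the effect; the total effect is the pooled difference.
So P(outcome | do(Variant E)) is just the pooled rate for Variant E: 158/560 = 0.282.

0.28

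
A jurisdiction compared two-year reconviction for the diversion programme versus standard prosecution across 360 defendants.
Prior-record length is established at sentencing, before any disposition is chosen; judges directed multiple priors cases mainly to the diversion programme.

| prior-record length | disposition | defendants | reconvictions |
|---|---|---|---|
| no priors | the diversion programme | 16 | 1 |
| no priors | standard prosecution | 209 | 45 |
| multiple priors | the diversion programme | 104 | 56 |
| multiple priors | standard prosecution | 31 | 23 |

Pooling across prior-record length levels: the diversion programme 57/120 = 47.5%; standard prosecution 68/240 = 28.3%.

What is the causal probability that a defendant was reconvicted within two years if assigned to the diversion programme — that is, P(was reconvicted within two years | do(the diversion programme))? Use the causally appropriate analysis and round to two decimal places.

Since prior-record length is a pre-existing factor (not a product of the disposition) and it affects the outcome on its own, it is a confounder. The stratified rates, not the pooled rate, identify the causal effect.
Standardising the diversion programme to the population prior-record length mix: 0.625·1/16 + 0.375·56/104 = 0.241.

0.24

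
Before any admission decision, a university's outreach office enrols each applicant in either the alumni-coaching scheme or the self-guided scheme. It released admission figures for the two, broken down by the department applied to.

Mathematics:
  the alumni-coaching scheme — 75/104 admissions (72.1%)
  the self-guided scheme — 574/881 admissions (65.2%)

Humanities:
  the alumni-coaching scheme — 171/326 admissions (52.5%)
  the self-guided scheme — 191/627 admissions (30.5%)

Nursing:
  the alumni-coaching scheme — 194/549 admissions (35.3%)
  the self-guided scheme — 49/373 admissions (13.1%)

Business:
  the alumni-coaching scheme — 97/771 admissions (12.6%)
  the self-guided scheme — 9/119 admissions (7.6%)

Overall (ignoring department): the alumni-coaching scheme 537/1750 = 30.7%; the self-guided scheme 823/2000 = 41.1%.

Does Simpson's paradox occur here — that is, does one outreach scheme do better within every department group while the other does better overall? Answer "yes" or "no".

yes

Within each department level (Mathematics 72.1% vs 65.2%; Humanities 52.5% vs 30.5%; Nursing 35.3% vs 13.1%; Business 12.6% vs 7.6%), the alumni-coaching scheme has the higher rate every time. Pooled: 30.7% vs 41.1% — the self-guided scheme has the higher rate overall. The two comparisons disagree.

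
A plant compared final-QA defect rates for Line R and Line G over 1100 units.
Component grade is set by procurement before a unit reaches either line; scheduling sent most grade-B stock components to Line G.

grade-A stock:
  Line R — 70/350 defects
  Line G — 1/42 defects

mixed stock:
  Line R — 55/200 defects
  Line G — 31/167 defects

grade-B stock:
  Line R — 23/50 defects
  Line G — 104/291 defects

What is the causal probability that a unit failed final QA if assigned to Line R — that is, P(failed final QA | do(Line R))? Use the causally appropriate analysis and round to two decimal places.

0.31

The imbalance in component grade arose from how units were allocated, not from anything the line did; and component grade independently affects the outcome. The pooled gap is confounded — condition on component grade.
Standardising Line R to the population component grade mix: 0.356·70/350 + 0.334·55/200 + 0.310·23/50 = 0.306.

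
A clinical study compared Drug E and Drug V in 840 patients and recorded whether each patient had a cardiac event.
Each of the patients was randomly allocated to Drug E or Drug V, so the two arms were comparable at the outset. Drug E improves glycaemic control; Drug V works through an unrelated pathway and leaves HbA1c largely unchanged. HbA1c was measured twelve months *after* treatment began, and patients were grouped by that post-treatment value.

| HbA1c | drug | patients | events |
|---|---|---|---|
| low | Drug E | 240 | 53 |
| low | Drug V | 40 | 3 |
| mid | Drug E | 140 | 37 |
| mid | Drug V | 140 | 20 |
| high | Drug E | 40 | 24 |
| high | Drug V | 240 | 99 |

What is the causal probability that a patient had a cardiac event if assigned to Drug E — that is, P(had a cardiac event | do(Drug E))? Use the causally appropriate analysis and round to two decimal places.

The HbA1c-specific comparison favours Drug V throughout, but the pooled figures favour Drug E. The question is whether to condition on HbA1c.
Stratifying would compare drugs among patients the drugs themselves sorted into HbA1c groups — a form of selection on an intermediate. The unconditioned pooled rates give the total causal effect.
So P(outcome | do(Drug E)) is just the pooled rate for Drug E: 114/420 = 0.271.

0.27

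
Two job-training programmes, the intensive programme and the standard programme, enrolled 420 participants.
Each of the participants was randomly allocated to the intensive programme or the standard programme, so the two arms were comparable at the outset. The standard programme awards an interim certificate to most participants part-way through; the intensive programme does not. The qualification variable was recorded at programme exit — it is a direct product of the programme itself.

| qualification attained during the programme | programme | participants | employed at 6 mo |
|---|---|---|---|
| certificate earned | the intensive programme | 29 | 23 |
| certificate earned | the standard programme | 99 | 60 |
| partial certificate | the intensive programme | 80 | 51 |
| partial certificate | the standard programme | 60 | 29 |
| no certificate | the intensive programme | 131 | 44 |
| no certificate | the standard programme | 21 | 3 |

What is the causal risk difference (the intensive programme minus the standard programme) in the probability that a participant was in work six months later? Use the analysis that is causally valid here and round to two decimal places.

The distribution of qualification attained during the programme is itself part of what the programme does — it is an intermediate outcome. Holding it fixed would remove that part of the effect; the total effect is the pooled difference.
The causal difference is the pooled difference: 0.492 − 0.511 = -0.019.

-0.02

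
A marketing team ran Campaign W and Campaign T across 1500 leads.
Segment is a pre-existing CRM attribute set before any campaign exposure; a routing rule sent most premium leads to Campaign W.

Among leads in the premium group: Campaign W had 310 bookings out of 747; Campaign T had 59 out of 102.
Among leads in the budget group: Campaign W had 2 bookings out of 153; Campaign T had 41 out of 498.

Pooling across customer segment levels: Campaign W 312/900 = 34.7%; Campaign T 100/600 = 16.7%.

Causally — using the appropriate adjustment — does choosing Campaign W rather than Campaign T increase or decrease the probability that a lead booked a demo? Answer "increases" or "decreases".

decreases

Campaign T is higher inside every customer segment stratum but Campaign W is higher in aggregate. Whether to stratify depends on how customer segment relates to the campaign.
Here customer segment is a common cause — it drives both which campaign a case falls under and the outcome. The crude comparison mixes populations; the stratum-specific rates are the causally relevant ones.
Within each level — premium: 41.5% vs 57.8%; budget: 1.3% vs 8.2% — Campaign T is higher every time.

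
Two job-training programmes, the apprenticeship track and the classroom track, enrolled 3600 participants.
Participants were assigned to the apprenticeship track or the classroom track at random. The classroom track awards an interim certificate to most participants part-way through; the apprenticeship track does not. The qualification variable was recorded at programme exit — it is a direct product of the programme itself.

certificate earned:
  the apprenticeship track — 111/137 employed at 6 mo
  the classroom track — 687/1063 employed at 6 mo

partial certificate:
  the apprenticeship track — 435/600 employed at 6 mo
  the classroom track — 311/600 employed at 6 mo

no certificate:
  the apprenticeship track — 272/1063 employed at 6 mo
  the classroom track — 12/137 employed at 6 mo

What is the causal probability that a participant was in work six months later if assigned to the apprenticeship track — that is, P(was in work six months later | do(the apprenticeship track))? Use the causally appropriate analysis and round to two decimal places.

the apprenticeship track is higher inside every qualification attained during the programme stratum but the classroom track is higher in aggregate. Whether to stratify depends on how qualification attained during the programme relates to the programme.
Qualification attained during the programme lies on the pathway programme → qualification attained during the programme → outcome, so adjusting for it blocks the indirect effect. For the total causal effect of programme, use the unadjusted pooled rates.
So P(outcome | do(the apprenticeship track)) is just the pooled rate for the apprenticeship track: 818/1800 = 0.454.

0.45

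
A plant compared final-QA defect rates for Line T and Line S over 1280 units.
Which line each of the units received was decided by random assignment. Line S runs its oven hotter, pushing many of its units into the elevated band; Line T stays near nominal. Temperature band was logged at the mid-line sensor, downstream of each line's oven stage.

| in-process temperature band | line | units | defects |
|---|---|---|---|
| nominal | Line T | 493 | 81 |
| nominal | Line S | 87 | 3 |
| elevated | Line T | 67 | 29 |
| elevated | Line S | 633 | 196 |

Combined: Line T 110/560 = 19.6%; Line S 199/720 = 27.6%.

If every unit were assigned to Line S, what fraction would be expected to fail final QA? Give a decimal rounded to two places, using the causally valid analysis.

Line S is lower inside every in-process temperature band stratum but Line T is lower in aggregate. Whether to stratify depends on how in-process temperature band relates to the line.
Because the line influences in-process temperature band, in-process temperature band is a post-treatment mediator, not a confounder. Stratifying on it would bias the estimate; the causal effect is the crude pooled difference.
So P(outcome | do(Line S)) is just the pooled rate for Line S: 199/720 = 0.276.

0.28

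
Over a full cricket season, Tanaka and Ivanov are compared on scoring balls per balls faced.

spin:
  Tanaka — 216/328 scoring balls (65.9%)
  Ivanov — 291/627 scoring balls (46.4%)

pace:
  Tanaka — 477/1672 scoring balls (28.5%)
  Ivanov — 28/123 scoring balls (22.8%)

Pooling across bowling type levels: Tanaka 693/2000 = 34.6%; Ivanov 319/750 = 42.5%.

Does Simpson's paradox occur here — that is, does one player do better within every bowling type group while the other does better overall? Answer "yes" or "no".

Within each bowling type level (spin 65.9% vs 46.4%; pace 28.5% vs 22.8%), Tanaka has the higher rate every time. Pooled: 34.6% vs 42.5% — Ivanov has the higher rate overall. The two comparisons disagree.

yes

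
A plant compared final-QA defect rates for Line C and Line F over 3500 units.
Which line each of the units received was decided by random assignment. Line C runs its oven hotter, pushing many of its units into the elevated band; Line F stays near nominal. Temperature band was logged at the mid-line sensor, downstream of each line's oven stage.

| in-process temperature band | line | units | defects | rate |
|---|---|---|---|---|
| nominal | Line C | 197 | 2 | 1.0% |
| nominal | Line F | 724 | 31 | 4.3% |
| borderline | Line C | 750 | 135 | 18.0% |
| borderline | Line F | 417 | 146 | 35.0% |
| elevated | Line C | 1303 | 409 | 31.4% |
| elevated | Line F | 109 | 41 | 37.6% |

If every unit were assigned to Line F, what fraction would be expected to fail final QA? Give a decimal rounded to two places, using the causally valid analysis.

In-process temperature band lies on the pathway line → in-process temperature band → outcome, so adjusting for it blocks the indirect effect. For the total causal effect of line, use the unadjusted pooled rates.
So P(outcome | do(Line F)) is just the pooled rate for Line F: 218/1250 = 0.174.

0.17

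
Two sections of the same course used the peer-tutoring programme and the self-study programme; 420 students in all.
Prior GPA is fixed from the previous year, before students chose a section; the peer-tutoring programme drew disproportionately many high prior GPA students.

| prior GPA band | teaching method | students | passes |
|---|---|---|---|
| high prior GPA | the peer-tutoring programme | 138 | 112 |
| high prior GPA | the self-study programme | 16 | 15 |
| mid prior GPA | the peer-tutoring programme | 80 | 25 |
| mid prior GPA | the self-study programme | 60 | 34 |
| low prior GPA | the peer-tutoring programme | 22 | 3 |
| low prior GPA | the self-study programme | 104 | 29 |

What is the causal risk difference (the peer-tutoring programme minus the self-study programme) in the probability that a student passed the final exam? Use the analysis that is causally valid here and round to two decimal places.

-0.17

Prior GPA band satisfies the back-door criterion: it is not a descendant of the teaching method, and it blocks the spurious path from teaching method to outcome. Adjusting for it (i.e., using the within-prior GPA band rates) gives the causal effect.
Adjusting over the population distribution of prior GPA band: 0.367·(0.812−0.938) + 0.333·(0.312−0.567) + 0.300·(0.136−0.279) = -0.174.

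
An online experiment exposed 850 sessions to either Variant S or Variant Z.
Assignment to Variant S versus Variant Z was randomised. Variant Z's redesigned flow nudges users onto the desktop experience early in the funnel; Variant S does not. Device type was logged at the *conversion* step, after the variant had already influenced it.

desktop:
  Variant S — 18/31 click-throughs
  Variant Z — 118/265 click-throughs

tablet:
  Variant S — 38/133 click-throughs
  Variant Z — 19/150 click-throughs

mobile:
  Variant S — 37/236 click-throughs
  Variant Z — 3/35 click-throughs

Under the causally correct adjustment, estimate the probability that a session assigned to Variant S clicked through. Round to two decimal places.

0.23

Stratifying would compare variants among sessions the variants themselves sorted into device type groups — a form of selection on an intermediate. The unconditioned pooled rates give the total causal effect.
So P(outcome | do(Variant S)) is just the pooled rate for Variant S: 93/400 = 0.233.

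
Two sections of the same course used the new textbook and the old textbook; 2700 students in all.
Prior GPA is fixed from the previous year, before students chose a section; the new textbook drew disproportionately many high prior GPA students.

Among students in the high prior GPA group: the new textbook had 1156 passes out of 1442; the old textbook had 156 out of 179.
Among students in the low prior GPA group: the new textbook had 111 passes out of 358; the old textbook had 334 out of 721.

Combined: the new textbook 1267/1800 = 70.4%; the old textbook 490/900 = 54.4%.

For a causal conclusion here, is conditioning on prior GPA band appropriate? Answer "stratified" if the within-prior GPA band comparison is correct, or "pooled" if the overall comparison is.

Since prior GPA band is a pre-existing factor (not a product of the teaching method) and it affects the outcome on its own, it is a confounder. The stratified rates, not the pooled rate, identify the causal effect.
Within each level — high prior GPA: 80.2% vs 87.2%; low prior GPA: 31.0% vs 46.3% — the old textbook is higher every time.

stratified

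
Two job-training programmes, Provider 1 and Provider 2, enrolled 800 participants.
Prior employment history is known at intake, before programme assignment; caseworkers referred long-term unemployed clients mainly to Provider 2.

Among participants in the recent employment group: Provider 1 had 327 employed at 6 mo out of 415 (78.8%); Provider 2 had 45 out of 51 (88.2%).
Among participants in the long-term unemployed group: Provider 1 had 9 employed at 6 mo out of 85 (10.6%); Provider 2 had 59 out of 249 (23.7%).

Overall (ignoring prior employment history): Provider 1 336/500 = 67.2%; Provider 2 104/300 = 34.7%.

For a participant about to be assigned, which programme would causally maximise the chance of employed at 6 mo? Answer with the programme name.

Provider 2

Prior employment history differs across programmes for reasons unrelated to any effect of the programme itself, and it separately predicts the outcome — a classic confounder. We must compare within prior employment history levels.
Within each level — recent employment: 78.8% vs 88.2%; long-term unemployed: 10.6% vs 23.7% — Provider 2 is higher every time.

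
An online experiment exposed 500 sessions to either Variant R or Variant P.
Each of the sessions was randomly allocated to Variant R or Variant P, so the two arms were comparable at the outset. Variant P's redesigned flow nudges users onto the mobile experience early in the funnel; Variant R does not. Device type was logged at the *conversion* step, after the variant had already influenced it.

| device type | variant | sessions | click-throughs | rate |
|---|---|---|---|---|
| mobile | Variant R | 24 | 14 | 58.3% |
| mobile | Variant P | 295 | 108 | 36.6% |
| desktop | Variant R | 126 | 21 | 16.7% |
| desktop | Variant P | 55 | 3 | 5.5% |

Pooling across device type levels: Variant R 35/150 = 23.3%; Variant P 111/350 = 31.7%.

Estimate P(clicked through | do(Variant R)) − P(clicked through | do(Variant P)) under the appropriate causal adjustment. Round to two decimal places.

-0.08

Device type lies on the pathway variant → device type → outcome, so adjusting for it blocks the indirect effect. For the total causal effect of variant, use the unadjusted pooled rates.
The causal difference is the pooled difference: 0.233 − 0.317 = -0.084.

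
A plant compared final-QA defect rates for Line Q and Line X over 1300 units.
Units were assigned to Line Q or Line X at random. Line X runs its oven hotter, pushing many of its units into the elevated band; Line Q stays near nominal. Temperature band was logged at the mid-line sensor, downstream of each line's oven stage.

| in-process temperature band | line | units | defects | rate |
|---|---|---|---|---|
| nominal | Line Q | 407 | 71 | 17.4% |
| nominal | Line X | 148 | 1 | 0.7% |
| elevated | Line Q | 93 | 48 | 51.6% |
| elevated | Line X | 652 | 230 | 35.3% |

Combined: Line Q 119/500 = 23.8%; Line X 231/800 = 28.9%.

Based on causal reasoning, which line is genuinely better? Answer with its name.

The stratified and pooled comparisons disagree (Line X wins within each in-process temperature band; Line Q wins overall), so the answer turns on the causal role of in-process temperature band.
In-process temperature band lies on the pathway line → in-process temperature band → outcome, so adjusting for it blocks the indirect effect. For the total causal effect of line, use the unadjusted pooled rates.
Pooled: Line Q 23.8% vs Line X 28.9%; Line Q is lower overall.

Line Q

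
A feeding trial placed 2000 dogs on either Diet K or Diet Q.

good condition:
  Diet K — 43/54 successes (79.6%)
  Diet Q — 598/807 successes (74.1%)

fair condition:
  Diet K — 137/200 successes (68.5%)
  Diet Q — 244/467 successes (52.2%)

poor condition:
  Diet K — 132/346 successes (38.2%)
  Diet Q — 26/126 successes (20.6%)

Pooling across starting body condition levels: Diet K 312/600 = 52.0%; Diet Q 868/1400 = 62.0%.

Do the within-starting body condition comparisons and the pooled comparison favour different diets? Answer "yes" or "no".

Within each starting body condition level (good condition 79.6% vs 74.1%; fair condition 68.5% vs 52.2%; poor condition 38.2% vs 20.6%), Diet K has the higher rate every time. Pooled: 52.0% vs 62.0% — Diet Q has the higher rate overall. The two comparisons disagree.

yes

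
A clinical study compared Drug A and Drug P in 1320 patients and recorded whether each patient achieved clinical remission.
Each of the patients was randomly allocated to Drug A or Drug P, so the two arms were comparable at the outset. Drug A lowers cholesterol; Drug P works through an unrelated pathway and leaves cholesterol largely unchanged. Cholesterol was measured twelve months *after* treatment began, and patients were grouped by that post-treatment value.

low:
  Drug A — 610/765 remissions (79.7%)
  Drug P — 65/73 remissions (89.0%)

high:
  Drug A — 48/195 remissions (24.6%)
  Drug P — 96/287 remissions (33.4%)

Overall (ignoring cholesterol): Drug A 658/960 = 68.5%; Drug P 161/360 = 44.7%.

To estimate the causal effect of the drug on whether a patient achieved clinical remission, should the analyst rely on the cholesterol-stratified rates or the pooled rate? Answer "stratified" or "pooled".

Stratifying would compare drugs among patients the drugs themselves sorted into cholesterol groups — a form of selection on an intermediate. The unconditioned pooled rates give the total causal effect.
Pooled: Drug A 68.5% vs Drug P 44.7%; Drug A is higher overall.

pooled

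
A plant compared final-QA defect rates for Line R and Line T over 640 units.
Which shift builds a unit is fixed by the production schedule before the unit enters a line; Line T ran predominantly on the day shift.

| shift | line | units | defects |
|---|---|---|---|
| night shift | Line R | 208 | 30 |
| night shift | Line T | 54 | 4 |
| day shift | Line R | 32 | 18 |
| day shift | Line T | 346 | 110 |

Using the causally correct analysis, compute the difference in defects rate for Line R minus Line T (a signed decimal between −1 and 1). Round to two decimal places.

The stratified and pooled comparisons disagree (Line T wins within each shift; Line R wins overall), so the answer turns on the causal role of shift.
Shift satisfies the back-door criterion: it is not a descendant of the line, and it blocks the spurious path from line to outcome. Adjusting for it (i.e., using the within-shift rates) gives the causal effect.
Adjusting over the population distribution of shift: 0.409·(0.144−0.074) + 0.591·(0.562−0.318) = +0.173.

+0.17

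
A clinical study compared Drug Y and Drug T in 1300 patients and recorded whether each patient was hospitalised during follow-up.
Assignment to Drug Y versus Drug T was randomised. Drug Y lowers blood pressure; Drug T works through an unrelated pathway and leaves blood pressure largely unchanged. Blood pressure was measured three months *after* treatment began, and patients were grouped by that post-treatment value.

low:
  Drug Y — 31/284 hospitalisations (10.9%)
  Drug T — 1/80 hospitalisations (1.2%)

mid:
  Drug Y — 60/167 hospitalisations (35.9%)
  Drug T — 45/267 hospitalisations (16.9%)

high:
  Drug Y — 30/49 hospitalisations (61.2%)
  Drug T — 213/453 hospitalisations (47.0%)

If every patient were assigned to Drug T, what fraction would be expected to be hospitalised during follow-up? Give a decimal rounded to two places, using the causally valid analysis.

0.32

The stratified and pooled comparisons disagree (Drug T wins within each blood pressure; Drug Y wins overall), so the answer turns on the causal role of blood pressure.
Because the drug influences blood pressure, blood pressure is a post-treatment mediator, not a confounder. Stratifying on it would bias the estimate; the causal effect is the crude pooled difference.
So P(outcome | do(Drug T)) is just the pooled rate for Drug T: 259/800 = 0.324.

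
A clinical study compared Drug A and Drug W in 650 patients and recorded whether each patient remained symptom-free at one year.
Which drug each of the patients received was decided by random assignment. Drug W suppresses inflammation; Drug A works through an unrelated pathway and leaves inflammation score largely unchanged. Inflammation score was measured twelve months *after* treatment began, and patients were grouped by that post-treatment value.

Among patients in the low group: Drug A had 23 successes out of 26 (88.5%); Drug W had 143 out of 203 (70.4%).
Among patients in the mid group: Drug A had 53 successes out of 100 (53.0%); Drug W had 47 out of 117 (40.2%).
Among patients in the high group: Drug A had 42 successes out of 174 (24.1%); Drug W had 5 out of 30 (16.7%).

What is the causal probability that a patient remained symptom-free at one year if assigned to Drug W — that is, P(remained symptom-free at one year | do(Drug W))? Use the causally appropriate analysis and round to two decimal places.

Stratifying would compare drugs among patients the drugs themselves sorted into inflammation score groups — a form of selection on an intermediate. The unconditioned pooled rates give the total causal effect.
So P(outcome | do(Drug W)) is just the pooled rate for Drug W: 195/350 = 0.557.

0.56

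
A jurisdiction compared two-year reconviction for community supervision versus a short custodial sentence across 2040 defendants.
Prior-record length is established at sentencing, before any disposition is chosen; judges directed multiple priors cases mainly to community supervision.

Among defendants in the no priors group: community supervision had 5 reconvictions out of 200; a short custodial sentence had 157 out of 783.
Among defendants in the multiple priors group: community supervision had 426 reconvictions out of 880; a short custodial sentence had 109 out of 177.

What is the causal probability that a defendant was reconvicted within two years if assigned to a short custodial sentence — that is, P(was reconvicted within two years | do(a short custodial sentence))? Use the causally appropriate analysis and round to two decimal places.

0.42

Prior-record length is set before the disposition has any effect — it is not caused by the disposition — and it independently drives the outcome. That makes it a confounder, so the causal comparison is within prior-record length levels.
Standardising a short custodial sentence to the population prior-record length mix: 0.482·157/783 + 0.518·109/177 = 0.416.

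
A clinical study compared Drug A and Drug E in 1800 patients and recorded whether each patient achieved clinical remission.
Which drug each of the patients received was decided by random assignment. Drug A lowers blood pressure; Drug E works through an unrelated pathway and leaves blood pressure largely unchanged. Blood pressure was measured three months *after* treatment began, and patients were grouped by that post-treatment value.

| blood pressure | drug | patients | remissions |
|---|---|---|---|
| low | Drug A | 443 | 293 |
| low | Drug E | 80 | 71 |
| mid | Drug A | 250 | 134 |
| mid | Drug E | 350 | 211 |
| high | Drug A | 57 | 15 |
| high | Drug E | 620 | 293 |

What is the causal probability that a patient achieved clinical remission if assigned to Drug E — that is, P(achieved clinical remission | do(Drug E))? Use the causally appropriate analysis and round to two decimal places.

0.55

Blood pressure is downstream of the drug. One should not condition on a consequence of treatment, so the overall rates are the right comparison.
So P(outcome | do(Drug E)) is just the pooled rate for Drug E: 575/1050 = 0.548.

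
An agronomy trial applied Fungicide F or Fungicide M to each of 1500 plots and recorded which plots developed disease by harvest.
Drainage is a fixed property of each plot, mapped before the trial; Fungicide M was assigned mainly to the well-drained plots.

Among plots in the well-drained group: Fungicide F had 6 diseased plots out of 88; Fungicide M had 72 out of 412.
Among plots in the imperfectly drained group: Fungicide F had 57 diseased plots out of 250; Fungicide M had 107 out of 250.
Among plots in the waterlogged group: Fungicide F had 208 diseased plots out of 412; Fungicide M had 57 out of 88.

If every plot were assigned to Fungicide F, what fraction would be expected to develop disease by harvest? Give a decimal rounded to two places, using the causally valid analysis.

0.27

The imbalance in field drainage arose from how plots were allocated, not from anything the fungicide did; and field drainage independently affects the outcome. The pooled gap is confounded — condition on field drainage.
Standardising Fungicide F to the population field drainage mix: 0.333·6/88 + 0.333·57/250 + 0.333·208/412 = 0.267.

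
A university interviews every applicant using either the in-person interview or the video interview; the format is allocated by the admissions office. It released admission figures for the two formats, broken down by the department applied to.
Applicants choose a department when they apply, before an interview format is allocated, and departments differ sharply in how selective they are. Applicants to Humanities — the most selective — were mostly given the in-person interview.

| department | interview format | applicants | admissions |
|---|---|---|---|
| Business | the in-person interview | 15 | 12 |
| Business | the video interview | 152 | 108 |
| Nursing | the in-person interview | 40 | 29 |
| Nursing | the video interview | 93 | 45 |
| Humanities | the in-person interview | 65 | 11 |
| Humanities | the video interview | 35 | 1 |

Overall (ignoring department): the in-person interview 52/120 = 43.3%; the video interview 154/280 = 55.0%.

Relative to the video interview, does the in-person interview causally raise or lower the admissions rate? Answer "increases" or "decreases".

increases

Department differs across interview formats for reasons unrelated to any effect of the interview format itself, and it separately predicts the outcome — a classic confounder. We must compare within department levels.
Within each level — Business: 80.0% vs 71.1%; Nursing: 72.5% vs 48.4%; Humanities: 16.9% vs 2.9% — the in-person interview is higher every time.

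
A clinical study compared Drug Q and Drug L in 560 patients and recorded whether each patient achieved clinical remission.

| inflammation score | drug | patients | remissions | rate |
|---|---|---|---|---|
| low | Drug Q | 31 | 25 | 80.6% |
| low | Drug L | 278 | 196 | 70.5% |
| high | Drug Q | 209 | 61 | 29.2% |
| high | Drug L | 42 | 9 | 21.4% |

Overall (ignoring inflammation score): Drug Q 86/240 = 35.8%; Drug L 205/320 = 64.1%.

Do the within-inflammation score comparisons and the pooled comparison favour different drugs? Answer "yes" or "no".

yes

Within each inflammation score level (low 80.6% vs 70.5%; high 29.2% vs 21.4%), Drug Q has the higher rate every time. Pooled: 35.8% vs 64.1% — Drug L has the higher rate overall. The two comparisons disagree.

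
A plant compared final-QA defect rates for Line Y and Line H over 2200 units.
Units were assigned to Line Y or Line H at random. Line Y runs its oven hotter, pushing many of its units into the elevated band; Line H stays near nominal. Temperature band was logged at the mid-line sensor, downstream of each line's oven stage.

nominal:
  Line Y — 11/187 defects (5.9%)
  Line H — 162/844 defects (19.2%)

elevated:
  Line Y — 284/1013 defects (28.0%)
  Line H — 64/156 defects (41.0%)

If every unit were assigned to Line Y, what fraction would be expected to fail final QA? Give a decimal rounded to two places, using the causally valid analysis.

0.25

In-process temperature band here is a post-treatment variable shaped by the line; conditioning on it would introduce bias rather than remove it. The overall comparison is the causal one.
So P(outcome | do(Line Y)) is just the pooled rate for Line Y: 295/1200 = 0.246.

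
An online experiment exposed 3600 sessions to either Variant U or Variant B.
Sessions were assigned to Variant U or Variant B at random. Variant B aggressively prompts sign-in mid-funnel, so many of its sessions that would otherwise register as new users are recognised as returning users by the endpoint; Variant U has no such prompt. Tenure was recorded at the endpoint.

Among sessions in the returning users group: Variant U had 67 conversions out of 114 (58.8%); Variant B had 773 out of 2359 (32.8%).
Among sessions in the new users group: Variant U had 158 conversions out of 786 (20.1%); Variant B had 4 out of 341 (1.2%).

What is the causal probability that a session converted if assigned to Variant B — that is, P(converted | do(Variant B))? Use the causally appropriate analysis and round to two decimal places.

0.29

User tenure is recorded after the variant and is itself shifted by it — it sits on the causal path from variant to outcome. Conditioning on a mediator would strip out part of the effect we want; the pooled comparison gives the total causal effect.
So P(outcome | do(Variant B)) is just the pooled rate for Variant B: 777/2700 = 0.288.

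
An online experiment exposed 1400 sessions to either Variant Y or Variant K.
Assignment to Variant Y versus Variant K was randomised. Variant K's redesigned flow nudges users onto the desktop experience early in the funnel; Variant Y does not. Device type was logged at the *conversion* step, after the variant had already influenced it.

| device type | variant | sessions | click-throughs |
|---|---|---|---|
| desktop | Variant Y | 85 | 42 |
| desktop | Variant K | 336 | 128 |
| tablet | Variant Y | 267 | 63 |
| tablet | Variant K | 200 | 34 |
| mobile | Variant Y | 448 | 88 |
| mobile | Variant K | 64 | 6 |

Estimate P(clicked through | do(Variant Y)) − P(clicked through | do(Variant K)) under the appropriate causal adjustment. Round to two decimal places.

-0.04

Variant Y is higher inside every device type stratum but Variant K is higher in aggregate. Whether to stratify depends on how device type relates to the variant.
Stratifying would compare variants among sessions the variants themselves sorted into device type groups — a form of selection on an intermediate. The unconditioned pooled rates give the total causal effect.
The causal difference is the pooled difference: 0.241 − 0.280 = -0.039.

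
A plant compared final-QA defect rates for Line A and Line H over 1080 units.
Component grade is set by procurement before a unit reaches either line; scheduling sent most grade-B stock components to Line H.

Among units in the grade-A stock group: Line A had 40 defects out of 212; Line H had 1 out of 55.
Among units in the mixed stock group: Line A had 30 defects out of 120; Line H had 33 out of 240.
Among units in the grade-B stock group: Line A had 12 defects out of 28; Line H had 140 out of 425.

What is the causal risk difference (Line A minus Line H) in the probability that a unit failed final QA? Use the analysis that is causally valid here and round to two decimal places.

+0.12

Within every component grade level Line H has the lower rate, yet pooled Line A does — Simpson's reversal.
Here component grade is a common cause — it drives both which line a case falls under and the outcome. The crude comparison mixes populations; the stratum-specific rates are the causally relevant ones.
Adjusting over the population distribution of component grade: 0.247·(0.189−0.018) + 0.333·(0.250−0.138) + 0.419·(0.429−0.329) = +0.121.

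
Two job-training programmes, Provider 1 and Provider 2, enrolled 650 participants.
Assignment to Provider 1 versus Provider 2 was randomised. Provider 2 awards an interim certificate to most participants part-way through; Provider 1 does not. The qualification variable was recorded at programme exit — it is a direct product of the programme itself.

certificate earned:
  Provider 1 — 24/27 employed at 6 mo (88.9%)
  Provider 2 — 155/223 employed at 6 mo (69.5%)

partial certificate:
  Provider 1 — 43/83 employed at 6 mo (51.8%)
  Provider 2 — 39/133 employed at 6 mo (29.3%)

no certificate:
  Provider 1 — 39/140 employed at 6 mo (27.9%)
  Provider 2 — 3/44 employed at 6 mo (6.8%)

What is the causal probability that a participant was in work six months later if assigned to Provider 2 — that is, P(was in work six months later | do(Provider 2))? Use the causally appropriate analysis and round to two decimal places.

0.49

Provider 1 is higher inside every qualification attained during the programme stratum but Provider 2 is higher in aggregate. Whether to stratify depends on how qualification attained during the programme relates to the programme.
Because the programme influences qualification attained during the programme, qualification attained during the programme is a post-treatment mediator, not a confounder. Stratifying on it would bias the estimate; the causal effect is the crude pooled difference.
So P(outcome | do(Provider 2)) is just the pooled rate for Provider 2: 197/400 = 0.492.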